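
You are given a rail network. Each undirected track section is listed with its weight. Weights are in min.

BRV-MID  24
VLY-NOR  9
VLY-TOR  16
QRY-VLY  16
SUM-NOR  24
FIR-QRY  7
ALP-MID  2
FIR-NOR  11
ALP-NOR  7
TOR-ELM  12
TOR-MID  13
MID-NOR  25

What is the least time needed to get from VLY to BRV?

Compare a few routes:
VLY–NOR–MID–BRV: 9+25+24 = 58
VLY–NOR–ALP–MID–BRV: 9+7+2+24 = 42
VLY–TOR–MID–BRV: 16+13+24 = 53
Cheapest is VLY–NOR–ALP–MID–BRV at 42 min.

42 min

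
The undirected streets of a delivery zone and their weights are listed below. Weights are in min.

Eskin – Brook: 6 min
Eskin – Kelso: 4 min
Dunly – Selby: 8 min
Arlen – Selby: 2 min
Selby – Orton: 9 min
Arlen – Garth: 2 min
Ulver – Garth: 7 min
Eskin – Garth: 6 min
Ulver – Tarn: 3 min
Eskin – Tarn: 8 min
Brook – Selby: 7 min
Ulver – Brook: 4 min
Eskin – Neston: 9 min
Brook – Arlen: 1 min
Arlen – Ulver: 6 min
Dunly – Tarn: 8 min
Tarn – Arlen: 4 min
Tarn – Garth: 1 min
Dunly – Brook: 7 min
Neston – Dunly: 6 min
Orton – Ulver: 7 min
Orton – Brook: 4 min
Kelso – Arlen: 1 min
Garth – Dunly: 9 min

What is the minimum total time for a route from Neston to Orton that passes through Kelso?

Shortest Neston→Kelso: Neston → Eskin → Kelso = 13
Best Kelso to Orton: Kelso → Arlen → Brook → Orton costing 6
Total via Kelso: 13 + 6 = 19 min.

19 min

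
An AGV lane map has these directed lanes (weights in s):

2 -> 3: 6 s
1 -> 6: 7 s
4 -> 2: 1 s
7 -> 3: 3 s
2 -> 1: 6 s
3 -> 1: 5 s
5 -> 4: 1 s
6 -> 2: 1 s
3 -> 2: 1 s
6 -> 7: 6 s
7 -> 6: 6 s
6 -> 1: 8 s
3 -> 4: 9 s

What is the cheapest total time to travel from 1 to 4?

23 s

Enumerating some paths:
1 → 6 → 2 → 3 → 4: 7+1+6+9 = 23
1 → 6 → 7 → 3 → 4: 7+6+3+9 = 25
The minimum is 23 s via 1 → 6 → 2 → 3 → 4.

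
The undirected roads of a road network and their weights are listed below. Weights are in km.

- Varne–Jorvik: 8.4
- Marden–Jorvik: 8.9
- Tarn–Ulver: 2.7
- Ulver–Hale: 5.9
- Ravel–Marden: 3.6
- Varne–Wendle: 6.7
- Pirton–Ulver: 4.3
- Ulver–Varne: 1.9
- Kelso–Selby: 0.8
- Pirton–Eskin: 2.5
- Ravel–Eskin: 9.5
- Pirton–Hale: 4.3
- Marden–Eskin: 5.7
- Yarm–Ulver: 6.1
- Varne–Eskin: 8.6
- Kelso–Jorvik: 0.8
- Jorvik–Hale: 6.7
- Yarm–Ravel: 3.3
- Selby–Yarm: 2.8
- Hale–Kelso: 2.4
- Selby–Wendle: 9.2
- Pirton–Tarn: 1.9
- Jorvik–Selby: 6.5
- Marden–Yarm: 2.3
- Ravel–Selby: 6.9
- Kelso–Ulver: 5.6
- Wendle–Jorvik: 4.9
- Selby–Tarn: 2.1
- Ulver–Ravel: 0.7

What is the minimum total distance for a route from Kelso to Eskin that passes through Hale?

Best Kelso to Hale: Kelso–Hale costing 2.4
Best Hale to Eskin: Hale–Pirton–Eskin costing 6.8
Total via Hale: 2.4 + 6.8 = 9.2 km.

9.2 km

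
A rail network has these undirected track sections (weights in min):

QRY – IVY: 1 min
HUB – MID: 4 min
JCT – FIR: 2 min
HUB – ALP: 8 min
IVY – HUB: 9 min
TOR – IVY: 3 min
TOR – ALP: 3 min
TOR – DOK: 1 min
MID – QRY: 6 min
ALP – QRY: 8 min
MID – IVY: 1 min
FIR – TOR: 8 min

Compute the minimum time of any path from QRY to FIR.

Compare a few routes:
QRY → IVY → TOR → FIR: 1+3+8 = 12
QRY → MID → IVY → TOR → FIR: 6+1+3+8 = 18
Cheapest is QRY → IVY → TOR → FIR at 12 min.

12 min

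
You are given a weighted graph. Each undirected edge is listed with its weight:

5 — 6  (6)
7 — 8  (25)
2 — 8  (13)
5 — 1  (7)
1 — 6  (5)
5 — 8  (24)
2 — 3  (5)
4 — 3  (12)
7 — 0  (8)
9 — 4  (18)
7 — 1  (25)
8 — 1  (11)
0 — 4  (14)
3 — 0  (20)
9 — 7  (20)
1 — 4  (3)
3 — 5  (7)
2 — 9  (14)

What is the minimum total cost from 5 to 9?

26

Running Dijkstra from 5:
5: 0
6: 6  (via 5)
1: 7  (via 5)
3: 7  (via 5)
4: 10  (via 1)
2: 12  (via 3)
8: 18  (via 1)
0: 24  (via 4)
9: 26  (via 2)
Shortest route: 5–3–2–9 = 26.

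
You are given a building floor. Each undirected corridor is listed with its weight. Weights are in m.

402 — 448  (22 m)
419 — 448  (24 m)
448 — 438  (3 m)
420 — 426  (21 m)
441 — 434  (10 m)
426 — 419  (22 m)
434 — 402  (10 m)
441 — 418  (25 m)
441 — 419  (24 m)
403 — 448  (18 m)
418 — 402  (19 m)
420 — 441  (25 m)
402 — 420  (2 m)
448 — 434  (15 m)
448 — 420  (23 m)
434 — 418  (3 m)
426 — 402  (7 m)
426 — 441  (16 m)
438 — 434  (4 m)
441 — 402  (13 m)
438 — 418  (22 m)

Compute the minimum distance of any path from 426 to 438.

Candidate routes:
426–441–434–438: 16+10+4 = 30
426–402–434–438: 7+10+4 = 21
The minimum is 21 m via 426–402–434–438.

21 m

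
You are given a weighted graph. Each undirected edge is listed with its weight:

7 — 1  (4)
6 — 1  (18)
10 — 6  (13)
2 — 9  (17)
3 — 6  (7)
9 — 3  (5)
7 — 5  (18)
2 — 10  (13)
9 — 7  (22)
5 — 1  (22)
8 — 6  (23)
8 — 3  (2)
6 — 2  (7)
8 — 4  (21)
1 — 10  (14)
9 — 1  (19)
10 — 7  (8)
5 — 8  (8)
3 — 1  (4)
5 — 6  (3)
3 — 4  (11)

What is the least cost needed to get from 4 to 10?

Shortest distances from 4:
4: 0
3: 11  (via 4)
8: 13  (via 3)
1: 15  (via 3)
9: 16  (via 3)
6: 18  (via 3)
7: 19  (via 1)
5: 21  (via 8)
2: 25  (via 6)
10: 27  (via 7)
Shortest route: 4–3–1–7–10 = 27.

27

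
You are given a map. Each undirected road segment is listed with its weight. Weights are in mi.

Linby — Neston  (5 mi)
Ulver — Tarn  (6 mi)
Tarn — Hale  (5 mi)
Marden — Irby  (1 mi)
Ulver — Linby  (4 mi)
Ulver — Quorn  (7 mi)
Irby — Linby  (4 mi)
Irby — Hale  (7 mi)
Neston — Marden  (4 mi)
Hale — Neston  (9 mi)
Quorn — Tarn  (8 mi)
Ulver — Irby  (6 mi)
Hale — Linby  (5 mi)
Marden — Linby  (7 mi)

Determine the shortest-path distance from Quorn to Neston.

16 mi

Settle nodes by increasing distance from Quorn:
Quorn: 0
Ulver: 7  (via Quorn)
Tarn: 8  (via Quorn)
Linby: 11  (via Ulver)
Hale: 13  (via Tarn)
Irby: 13  (via Ulver)
Marden: 14  (via Irby)
Neston: 16  (via Linby)
Shortest route: Quorn–Ulver–Linby–Neston = 16 mi.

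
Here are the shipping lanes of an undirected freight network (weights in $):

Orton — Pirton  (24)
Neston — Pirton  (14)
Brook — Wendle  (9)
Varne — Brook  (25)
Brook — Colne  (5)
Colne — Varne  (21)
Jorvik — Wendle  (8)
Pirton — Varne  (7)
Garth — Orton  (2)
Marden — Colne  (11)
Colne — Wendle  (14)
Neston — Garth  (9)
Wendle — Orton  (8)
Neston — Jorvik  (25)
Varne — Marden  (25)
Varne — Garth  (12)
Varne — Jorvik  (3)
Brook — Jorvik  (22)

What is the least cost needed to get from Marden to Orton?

Settle nodes by increasing distance from Marden:
Marden: 0
Colne: 11  (via Marden)
Brook: 16  (via Colne)
Wendle: 25  (via Colne)
Varne: 25  (via Marden)
Jorvik: 28  (via Varne)
Pirton: 32  (via Varne)
Orton: 33  (via Wendle)
Shortest route: Marden → Colne → Wendle → Orton = $33.

$33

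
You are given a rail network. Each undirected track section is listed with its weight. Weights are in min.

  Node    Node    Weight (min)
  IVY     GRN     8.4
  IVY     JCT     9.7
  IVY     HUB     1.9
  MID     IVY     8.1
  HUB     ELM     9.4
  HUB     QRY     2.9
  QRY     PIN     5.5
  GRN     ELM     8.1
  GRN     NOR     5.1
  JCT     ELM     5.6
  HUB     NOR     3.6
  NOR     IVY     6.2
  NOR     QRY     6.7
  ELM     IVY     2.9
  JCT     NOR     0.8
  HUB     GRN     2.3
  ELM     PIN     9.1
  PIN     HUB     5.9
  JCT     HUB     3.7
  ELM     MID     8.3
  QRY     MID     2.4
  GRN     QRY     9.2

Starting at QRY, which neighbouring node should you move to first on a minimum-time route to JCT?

Compare a few routes:
QRY - NOR - JCT: 6.7+0.8 = 7.5
QRY - HUB - GRN - NOR - JCT: 2.9+2.3+5.1+0.8 = 11.1
QRY - HUB - JCT: 2.9+3.7 = 6.6
QRY - HUB - NOR - JCT: 2.9+3.6+0.8 = 7.3
The minimum is 6.6 min via QRY - HUB - JCT.
So from QRY the first move is to HUB.

HUB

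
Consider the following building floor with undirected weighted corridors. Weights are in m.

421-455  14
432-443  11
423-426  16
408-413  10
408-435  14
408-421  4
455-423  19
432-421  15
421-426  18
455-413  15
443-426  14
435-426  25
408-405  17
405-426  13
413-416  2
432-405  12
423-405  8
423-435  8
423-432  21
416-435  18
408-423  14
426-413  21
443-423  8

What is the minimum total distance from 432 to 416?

Shortest distances from 432:
432: 0
443: 11  (via 432)
405: 12  (via 432)
421: 15  (via 432)
408: 19  (via 421)
423: 19  (via 443)
426: 25  (via 443)
435: 27  (via 423)
455: 29  (via 421)
413: 29  (via 408)
416: 31  (via 413)
Shortest route: 432 → 421 → 408 → 413 → 416 = 31 m.

31 m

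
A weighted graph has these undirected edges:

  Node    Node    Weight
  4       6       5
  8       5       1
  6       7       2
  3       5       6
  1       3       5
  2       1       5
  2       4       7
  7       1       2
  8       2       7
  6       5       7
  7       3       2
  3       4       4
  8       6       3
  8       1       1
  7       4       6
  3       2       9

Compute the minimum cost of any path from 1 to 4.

Enumerating some paths:
1 → 7 → 6 → 4: 2+2+5 = 9
1 → 8 → 6 → 4: 1+3+5 = 9
1 → 7 → 4: 2+6 = 8
Cheapest is 1 → 7 → 4 at 8.

8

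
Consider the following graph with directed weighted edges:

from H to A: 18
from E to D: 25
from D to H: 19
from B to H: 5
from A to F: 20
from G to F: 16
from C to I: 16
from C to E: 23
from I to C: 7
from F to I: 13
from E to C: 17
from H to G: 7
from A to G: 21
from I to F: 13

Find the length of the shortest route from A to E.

Settle nodes by increasing distance from A:
A: 0
F: 20  (via A)
G: 21  (via A)
I: 33  (via F)
C: 40  (via I)
E: 63  (via C)
Shortest route: A → F → I → C → E = 63.

63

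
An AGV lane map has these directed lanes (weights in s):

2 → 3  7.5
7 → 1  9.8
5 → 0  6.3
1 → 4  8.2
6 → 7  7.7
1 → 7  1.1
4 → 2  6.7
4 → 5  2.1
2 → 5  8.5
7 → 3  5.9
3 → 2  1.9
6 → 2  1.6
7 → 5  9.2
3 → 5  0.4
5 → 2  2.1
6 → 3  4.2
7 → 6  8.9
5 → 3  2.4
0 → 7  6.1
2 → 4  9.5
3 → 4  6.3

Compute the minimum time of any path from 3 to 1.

22.6 s

Running Dijkstra from 3:
3: 0
5: 0.4  (via 3)
2: 1.9  (via 3)
4: 6.3  (via 3)
0: 6.7  (via 5)
7: 12.8  (via 0)
6: 21.7  (via 7)
1: 22.6  (via 7)
Shortest route: 3–5–0–7–1 = 22.6 s.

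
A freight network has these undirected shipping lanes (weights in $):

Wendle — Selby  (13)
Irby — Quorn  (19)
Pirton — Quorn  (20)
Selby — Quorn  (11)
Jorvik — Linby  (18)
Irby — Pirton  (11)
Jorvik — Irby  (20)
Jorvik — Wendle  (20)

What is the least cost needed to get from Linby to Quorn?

Settle nodes by increasing distance from Linby:
Linby: 0
Jorvik: 18  (via Linby)
Irby: 38  (via Jorvik)
Wendle: 38  (via Jorvik)
Pirton: 49  (via Irby)
Selby: 51  (via Wendle)
Quorn: 57  (via Irby)
Shortest route: Linby → Jorvik → Irby → Quorn = $57.

$57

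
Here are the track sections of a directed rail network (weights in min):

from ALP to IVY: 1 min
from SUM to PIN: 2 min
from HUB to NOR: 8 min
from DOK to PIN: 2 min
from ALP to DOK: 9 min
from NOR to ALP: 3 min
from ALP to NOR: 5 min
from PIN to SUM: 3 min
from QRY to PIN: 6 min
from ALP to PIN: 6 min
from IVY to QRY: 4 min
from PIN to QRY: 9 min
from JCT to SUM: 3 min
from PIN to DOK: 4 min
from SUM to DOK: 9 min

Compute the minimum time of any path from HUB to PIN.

17 min

Enumerating some paths:
HUB–NOR–ALP–IVY–QRY–PIN: 8+3+1+4+6 = 22
HUB–NOR–ALP–PIN: 8+3+6 = 17
HUB–NOR–ALP–DOK–PIN: 8+3+9+2 = 22
Cheapest is HUB–NOR–ALP–PIN at 17 min.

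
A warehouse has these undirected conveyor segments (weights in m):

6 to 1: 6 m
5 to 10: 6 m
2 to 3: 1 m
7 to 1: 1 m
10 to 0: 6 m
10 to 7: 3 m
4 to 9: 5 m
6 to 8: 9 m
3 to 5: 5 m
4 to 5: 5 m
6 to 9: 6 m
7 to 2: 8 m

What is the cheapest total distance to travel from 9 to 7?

13 m

Enumerating some paths:
9 - 6 - 1 - 7: 6+6+1 = 13
9 - 4 - 5 - 10 - 7: 5+5+6+3 = 19
The minimum is 13 m via 9 - 6 - 1 - 7.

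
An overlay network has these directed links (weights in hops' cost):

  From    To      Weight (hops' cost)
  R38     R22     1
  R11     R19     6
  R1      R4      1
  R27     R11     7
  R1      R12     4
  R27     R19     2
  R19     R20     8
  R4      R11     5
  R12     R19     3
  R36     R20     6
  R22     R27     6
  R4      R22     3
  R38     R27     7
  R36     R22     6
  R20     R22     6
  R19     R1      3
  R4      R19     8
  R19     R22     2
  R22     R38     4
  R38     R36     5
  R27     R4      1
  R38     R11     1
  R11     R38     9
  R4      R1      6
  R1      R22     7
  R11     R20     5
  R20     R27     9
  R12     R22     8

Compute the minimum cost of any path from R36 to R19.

14 hops' cost

Compare a few routes:
R36 - R22 - R27 - R19: 6+6+2 = 14
R36 - R20 - R27 - R19: 6+9+2 = 17
Cheapest is R36 - R22 - R27 - R19 at 14 hops' cost.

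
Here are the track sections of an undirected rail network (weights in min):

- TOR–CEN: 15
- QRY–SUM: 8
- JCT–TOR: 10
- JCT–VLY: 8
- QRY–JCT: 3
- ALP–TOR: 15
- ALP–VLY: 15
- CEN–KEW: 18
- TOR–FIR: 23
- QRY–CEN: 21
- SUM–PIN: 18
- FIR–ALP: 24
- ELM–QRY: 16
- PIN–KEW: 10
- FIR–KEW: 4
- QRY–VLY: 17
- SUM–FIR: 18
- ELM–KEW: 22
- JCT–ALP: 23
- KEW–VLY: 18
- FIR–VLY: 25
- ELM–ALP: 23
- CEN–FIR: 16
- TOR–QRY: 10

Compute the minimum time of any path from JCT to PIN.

29 min

Settle nodes by increasing distance from JCT:
JCT: 0
QRY: 3  (via JCT)
VLY: 8  (via JCT)
TOR: 10  (via JCT)
SUM: 11  (via QRY)
ELM: 19  (via QRY)
ALP: 23  (via JCT)
CEN: 24  (via QRY)
KEW: 26  (via VLY)
PIN: 29  (via SUM)
Shortest route: JCT → QRY → SUM → PIN = 29 min.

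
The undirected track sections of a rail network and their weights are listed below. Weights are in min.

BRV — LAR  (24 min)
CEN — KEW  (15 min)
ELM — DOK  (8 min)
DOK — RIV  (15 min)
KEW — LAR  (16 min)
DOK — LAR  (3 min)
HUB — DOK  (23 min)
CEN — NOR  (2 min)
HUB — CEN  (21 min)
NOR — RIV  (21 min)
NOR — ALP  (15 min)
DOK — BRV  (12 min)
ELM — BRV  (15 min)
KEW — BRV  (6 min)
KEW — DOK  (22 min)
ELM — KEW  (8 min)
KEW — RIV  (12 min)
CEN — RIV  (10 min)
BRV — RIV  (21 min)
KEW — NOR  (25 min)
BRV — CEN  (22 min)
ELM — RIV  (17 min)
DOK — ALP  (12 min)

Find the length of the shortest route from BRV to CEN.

21 min

Candidate routes:
BRV → KEW → CEN: 6+15 = 21
BRV → CEN: 22 = 22
Cheapest is BRV → KEW → CEN at 21 min.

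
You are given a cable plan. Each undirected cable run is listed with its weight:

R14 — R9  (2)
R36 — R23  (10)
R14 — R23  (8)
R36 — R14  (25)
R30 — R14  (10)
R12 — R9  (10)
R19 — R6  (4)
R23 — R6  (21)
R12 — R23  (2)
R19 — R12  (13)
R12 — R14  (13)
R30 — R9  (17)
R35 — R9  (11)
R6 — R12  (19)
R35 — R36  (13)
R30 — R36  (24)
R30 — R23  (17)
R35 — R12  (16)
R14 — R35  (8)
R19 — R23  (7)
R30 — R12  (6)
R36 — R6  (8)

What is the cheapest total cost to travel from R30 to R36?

Candidate routes:
R30 - R12 - R23 - R36: 6+2+10 = 18
R30 - R36: 24 = 24
Cheapest is R30 - R12 - R23 - R36 at 18.

18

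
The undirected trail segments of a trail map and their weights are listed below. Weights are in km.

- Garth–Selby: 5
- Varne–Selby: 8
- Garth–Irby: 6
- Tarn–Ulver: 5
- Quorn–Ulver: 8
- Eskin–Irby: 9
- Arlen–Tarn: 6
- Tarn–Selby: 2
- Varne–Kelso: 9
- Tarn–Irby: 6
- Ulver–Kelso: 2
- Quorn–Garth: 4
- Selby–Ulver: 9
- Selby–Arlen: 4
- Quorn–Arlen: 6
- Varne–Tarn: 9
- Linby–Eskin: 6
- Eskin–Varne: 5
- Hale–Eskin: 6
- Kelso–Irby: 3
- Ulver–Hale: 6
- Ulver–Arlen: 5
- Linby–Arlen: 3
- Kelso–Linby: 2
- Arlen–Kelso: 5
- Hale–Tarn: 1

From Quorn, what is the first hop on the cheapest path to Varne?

Garth

Compare a few routes:
Quorn → Arlen → Selby → Varne: 6+4+8 = 18
Quorn → Garth → Selby → Varne: 4+5+8 = 17
Cheapest is Quorn → Garth → Selby → Varne at 17 km.
So from Quorn the first move is to Garth.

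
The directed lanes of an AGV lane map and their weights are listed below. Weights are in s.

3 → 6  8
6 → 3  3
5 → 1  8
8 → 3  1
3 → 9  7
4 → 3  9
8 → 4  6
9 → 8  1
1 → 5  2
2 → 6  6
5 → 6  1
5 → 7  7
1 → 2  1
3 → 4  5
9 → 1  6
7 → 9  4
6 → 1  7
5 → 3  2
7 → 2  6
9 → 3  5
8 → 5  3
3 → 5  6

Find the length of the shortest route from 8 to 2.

12 s

Shortest distances from 8:
8: 0
3: 1  (via 8)
5: 3  (via 8)
6: 4  (via 5)
4: 6  (via 8)
9: 8  (via 3)
7: 10  (via 5)
1: 11  (via 5)
2: 12  (via 1)
Shortest route: 8 → 5 → 1 → 2 = 12 s.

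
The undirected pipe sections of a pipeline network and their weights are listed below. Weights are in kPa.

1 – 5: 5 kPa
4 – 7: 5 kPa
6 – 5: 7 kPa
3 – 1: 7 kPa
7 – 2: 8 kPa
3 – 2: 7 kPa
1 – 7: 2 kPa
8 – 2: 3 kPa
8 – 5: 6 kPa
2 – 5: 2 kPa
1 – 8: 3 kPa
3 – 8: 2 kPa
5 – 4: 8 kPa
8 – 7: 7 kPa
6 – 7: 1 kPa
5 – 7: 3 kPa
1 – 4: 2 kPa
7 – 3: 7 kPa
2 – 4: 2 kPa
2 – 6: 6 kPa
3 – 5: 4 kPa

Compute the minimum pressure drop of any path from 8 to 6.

6 kPa

Running Dijkstra from 8:
8: 0
3: 2  (via 8)
1: 3  (via 8)
2: 3  (via 8)
4: 5  (via 1)
5: 5  (via 2)
7: 5  (via 1)
6: 6  (via 7)
Shortest route: 8 → 1 → 7 → 6 = 6 kPa.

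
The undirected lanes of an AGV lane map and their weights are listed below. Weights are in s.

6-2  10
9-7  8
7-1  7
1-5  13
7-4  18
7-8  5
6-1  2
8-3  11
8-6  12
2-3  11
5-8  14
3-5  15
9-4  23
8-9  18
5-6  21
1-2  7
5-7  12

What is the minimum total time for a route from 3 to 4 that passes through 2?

43 s

Best 3 to 2: 3 → 2 costing 11
Shortest 2→4: 2 → 1 → 7 → 4 = 32
Total via 2: 11 + 32 = 43 s.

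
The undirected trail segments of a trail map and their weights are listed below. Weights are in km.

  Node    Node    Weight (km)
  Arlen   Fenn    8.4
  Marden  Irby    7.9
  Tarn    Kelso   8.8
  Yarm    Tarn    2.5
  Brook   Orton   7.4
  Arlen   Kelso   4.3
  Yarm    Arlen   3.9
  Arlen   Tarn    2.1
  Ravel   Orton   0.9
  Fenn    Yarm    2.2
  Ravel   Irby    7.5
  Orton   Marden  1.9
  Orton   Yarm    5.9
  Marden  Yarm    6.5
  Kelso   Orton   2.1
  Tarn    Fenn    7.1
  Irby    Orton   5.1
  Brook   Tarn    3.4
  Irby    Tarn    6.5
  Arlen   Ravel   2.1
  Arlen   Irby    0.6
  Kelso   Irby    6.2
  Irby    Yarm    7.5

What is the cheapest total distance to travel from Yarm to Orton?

Enumerating some paths:
Yarm - Tarn - Arlen - Ravel - Orton: 2.5+2.1+2.1+0.9 = 7.6
Yarm - Orton: 5.9 = 5.9
Yarm - Arlen - Ravel - Orton: 3.9+2.1+0.9 = 6.9
Cheapest is Yarm - Orton at 5.9 km.

5.9 km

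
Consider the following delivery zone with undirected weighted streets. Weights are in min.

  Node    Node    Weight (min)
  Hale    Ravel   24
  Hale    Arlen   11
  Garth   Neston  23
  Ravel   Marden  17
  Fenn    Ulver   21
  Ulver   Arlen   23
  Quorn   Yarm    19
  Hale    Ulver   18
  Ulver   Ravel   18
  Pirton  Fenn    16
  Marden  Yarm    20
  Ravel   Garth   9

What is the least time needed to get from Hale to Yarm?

61 min

Settle nodes by increasing distance from Hale:
Hale: 0
Arlen: 11  (via Hale)
Ulver: 18  (via Hale)
Ravel: 24  (via Hale)
Garth: 33  (via Ravel)
Fenn: 39  (via Ulver)
Marden: 41  (via Ravel)
Pirton: 55  (via Fenn)
Neston: 56  (via Garth)
Yarm: 61  (via Marden)
Shortest route: Hale → Ravel → Marden → Yarm = 61 min.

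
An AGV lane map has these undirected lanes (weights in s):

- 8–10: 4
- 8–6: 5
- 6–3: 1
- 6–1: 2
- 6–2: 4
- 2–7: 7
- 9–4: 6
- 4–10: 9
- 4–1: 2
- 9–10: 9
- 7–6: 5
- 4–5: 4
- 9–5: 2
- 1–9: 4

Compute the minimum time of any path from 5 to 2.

Settle nodes by increasing distance from 5:
5: 0
9: 2  (via 5)
4: 4  (via 5)
1: 6  (via 9)
6: 8  (via 1)
3: 9  (via 6)
10: 11  (via 9)
2: 12  (via 6)
Shortest route: 5 → 9 → 1 → 6 → 2 = 12 s.

12 s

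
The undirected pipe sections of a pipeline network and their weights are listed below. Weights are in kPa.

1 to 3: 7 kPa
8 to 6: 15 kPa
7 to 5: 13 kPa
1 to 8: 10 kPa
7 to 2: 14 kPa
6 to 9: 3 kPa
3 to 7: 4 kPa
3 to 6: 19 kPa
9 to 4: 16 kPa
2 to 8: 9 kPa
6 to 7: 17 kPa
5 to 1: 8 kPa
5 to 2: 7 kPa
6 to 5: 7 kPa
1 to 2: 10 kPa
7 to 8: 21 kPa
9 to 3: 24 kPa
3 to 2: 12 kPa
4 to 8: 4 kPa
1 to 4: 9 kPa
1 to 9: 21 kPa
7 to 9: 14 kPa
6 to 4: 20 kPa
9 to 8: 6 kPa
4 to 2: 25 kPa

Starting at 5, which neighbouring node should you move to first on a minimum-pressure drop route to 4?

1

Candidate routes:
5 - 6 - 9 - 8 - 4: 7+3+6+4 = 20
5 - 2 - 8 - 4: 7+9+4 = 20
5 - 1 - 8 - 4: 8+10+4 = 22
5 - 1 - 4: 8+9 = 17
The minimum is 17 kPa via 5 - 1 - 4.
So from 5 the first move is to 1.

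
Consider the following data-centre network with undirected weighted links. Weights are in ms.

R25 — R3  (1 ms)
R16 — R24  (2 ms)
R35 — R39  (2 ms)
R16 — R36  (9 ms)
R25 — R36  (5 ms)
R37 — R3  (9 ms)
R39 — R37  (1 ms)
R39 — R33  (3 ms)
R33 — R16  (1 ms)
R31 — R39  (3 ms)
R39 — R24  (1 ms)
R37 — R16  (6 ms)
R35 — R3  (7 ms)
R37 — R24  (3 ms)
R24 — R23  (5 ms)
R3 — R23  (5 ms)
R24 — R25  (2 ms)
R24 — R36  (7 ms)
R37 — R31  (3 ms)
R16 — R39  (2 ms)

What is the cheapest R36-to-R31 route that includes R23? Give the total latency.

Best R36 to R23: R36 → R25 → R3 → R23 costing 11
Shortest R23→R31: R23 → R24 → R39 → R31 = 9
Total via R23: 11 + 9 = 20 ms.

20 ms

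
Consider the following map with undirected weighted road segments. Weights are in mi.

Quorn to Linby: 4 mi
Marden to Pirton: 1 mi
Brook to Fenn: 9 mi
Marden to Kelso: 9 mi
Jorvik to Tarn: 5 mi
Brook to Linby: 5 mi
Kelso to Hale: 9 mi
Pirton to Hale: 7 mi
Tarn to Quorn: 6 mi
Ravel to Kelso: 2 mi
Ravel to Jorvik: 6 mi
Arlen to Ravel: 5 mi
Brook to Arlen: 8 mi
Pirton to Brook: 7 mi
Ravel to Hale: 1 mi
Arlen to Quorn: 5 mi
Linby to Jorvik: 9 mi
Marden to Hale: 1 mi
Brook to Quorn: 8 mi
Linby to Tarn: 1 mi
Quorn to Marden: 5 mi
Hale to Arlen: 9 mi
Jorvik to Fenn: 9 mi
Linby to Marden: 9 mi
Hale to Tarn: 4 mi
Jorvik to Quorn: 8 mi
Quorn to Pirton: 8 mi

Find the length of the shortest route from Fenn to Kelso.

Running Dijkstra from Fenn:
Fenn: 0
Jorvik: 9  (via Fenn)
Brook: 9  (via Fenn)
Tarn: 14  (via Jorvik)
Linby: 14  (via Brook)
Ravel: 15  (via Jorvik)
Pirton: 16  (via Brook)
Hale: 16  (via Ravel)
Kelso: 17  (via Ravel)
Shortest route: Fenn → Jorvik → Ravel → Kelso = 17 mi.

17 mi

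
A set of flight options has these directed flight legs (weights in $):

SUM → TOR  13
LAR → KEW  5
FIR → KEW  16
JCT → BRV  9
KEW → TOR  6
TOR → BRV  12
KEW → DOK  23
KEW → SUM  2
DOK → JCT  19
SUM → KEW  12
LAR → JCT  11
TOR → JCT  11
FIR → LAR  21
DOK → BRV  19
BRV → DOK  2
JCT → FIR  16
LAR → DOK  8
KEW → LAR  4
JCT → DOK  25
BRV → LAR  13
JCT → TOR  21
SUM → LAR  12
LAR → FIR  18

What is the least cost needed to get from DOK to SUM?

Candidate routes:
DOK → JCT → BRV → LAR → KEW → SUM: 19+9+13+5+2 = 48
DOK → BRV → LAR → KEW → SUM: 19+13+5+2 = 39
Cheapest is DOK → BRV → LAR → KEW → SUM at $39.

$39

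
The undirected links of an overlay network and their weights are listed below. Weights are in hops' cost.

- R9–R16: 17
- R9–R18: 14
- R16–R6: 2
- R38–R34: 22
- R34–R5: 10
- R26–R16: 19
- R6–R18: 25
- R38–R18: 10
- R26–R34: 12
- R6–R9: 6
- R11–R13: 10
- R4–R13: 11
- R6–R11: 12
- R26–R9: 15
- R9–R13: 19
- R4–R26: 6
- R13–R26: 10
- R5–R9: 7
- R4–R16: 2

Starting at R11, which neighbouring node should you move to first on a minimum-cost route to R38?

Enumerating some paths:
R11 → R13 → R9 → R18 → R38: 10+19+14+10 = 53
R11 → R6 → R9 → R18 → R38: 12+6+14+10 = 42
R11 → R6 → R18 → R38: 12+25+10 = 47
The minimum is 42 hops' cost via R11 → R6 → R9 → R18 → R38.
So from R11 the first move is to R6.

R6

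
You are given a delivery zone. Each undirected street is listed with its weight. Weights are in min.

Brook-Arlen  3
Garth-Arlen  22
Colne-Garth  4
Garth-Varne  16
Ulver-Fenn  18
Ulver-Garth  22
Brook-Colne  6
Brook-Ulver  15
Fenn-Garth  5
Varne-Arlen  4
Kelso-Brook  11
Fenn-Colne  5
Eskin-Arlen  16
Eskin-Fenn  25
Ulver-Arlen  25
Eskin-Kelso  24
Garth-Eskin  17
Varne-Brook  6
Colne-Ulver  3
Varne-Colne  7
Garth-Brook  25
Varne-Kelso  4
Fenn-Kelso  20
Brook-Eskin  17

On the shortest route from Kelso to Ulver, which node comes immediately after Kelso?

Compare a few routes:
Kelso - Varne - Arlen - Brook - Colne - Ulver: 4+4+3+6+3 = 20
Kelso - Varne - Colne - Ulver: 4+7+3 = 14
Kelso - Varne - Brook - Colne - Ulver: 4+6+6+3 = 19
The minimum is 14 min via Kelso - Varne - Colne - Ulver.
So from Kelso the first move is to Varne.

Varne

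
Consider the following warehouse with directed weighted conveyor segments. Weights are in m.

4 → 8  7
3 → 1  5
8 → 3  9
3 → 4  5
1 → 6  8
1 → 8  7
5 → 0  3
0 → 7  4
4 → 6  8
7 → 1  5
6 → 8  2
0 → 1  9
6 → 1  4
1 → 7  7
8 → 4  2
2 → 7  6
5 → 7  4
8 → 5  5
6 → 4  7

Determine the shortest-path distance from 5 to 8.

Running Dijkstra from 5:
5: 0
0: 3  (via 5)
7: 4  (via 5)
1: 9  (via 7)
8: 16  (via 1)
Shortest route: 5–7–1–8 = 16 m.

16 m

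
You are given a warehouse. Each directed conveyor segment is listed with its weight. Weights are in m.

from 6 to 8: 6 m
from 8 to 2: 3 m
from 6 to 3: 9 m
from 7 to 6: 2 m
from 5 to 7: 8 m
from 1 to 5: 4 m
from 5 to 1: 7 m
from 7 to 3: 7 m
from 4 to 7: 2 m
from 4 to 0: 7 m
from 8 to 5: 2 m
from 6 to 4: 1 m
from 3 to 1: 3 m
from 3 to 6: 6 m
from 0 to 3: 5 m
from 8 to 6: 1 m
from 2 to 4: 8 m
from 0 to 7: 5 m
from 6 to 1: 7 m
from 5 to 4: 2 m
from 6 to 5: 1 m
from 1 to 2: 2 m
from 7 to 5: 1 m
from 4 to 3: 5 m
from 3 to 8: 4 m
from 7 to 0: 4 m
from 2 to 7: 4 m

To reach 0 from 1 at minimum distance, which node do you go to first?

Compare a few routes:
1–5–4–7–0: 4+2+2+4 = 12
1–5–4–0: 4+2+7 = 13
1–2–7–0: 2+4+4 = 10
The minimum is 10 m via 1–2–7–0.
So from 1 the first move is to 2.

2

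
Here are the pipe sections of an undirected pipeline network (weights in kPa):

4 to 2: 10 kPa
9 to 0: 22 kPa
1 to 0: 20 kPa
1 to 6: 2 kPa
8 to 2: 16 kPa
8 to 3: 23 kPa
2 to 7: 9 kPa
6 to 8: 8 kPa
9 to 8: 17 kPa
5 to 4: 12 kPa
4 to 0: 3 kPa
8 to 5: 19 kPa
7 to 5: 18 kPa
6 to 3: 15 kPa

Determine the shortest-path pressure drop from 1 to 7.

35 kPa

Running Dijkstra from 1:
1: 0
6: 2  (via 1)
8: 10  (via 6)
3: 17  (via 6)
0: 20  (via 1)
4: 23  (via 0)
2: 26  (via 8)
9: 27  (via 8)
5: 29  (via 8)
7: 35  (via 2)
Shortest route: 1–6–8–2–7 = 35 kPa.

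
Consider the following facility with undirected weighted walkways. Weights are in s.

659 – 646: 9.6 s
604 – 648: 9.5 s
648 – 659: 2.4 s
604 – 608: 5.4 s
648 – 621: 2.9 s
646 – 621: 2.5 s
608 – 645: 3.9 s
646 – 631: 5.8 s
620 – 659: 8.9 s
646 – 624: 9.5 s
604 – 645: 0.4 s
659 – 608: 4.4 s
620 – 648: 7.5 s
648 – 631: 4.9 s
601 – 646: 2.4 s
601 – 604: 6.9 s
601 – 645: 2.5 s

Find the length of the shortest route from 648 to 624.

Compare a few routes:
648–621–646–624: 2.9+2.5+9.5 = 14.9
648–631–646–624: 4.9+5.8+9.5 = 20.2
Cheapest is 648–621–646–624 at 14.9 s.

14.9 s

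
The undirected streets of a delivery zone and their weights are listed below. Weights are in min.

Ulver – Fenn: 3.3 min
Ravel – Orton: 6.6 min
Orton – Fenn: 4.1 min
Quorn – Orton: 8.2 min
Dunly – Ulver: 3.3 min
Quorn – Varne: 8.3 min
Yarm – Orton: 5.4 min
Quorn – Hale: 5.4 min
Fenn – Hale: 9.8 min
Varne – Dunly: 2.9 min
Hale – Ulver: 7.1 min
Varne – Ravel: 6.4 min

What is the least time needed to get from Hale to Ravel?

19.7 min

Settle nodes by increasing distance from Hale:
Hale: 0
Quorn: 5.4  (via Hale)
Ulver: 7.1  (via Hale)
Fenn: 9.8  (via Hale)
Dunly: 10.4  (via Ulver)
Varne: 13.3  (via Dunly)
Orton: 13.6  (via Quorn)
Yarm: 19  (via Orton)
Ravel: 19.7  (via Varne)
Shortest route: Hale → Ulver → Dunly → Varne → Ravel = 19.7 min.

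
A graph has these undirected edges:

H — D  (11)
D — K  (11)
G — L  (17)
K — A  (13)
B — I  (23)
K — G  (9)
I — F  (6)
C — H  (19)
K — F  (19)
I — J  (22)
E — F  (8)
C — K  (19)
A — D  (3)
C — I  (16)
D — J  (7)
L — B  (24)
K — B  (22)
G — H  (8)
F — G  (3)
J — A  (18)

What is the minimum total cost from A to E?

33

Compare a few routes:
A–K–G–F–E: 13+9+3+8 = 33
A–D–K–G–F–E: 3+11+9+3+8 = 34
A–K–F–E: 13+19+8 = 40
A–D–K–F–E: 3+11+19+8 = 41
The minimum is 33 via A–K–G–F–E.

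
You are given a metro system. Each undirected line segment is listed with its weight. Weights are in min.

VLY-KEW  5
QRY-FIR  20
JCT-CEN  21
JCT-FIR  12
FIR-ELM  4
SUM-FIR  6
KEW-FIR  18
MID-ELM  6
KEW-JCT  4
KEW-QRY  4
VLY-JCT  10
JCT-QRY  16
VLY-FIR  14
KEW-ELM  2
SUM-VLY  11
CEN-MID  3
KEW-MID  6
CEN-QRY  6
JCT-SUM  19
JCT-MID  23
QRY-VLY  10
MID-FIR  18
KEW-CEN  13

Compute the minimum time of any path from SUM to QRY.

16 min

Settle nodes by increasing distance from SUM:
SUM: 0
FIR: 6  (via SUM)
ELM: 10  (via FIR)
VLY: 11  (via SUM)
KEW: 12  (via ELM)
MID: 16  (via ELM)
JCT: 16  (via KEW)
QRY: 16  (via KEW)
Shortest route: SUM–FIR–ELM–KEW–QRY = 16 min.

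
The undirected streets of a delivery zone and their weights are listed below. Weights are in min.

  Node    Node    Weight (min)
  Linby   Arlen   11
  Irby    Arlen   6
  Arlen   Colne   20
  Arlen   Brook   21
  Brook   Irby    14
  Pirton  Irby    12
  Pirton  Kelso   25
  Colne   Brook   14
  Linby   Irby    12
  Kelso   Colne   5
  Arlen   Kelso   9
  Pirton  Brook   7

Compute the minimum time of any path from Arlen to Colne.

14 min

Shortest distances from Arlen:
Arlen: 0
Irby: 6  (via Arlen)
Kelso: 9  (via Arlen)
Linby: 11  (via Arlen)
Colne: 14  (via Kelso)
Shortest route: Arlen–Kelso–Colne = 14 min.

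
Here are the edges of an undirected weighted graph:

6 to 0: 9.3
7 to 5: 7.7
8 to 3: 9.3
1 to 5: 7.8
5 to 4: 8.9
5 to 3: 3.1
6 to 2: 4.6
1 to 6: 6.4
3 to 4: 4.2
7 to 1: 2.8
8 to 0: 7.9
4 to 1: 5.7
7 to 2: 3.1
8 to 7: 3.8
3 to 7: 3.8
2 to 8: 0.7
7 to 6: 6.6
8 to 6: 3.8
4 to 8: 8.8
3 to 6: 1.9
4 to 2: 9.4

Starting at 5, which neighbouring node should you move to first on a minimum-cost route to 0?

Candidate routes:
5 - 3 - 6 - 0: 3.1+1.9+9.3 = 14.3
5 - 3 - 7 - 8 - 0: 3.1+3.8+3.8+7.9 = 18.6
5 - 3 - 6 - 2 - 8 - 0: 3.1+1.9+4.6+0.7+7.9 = 18.2
5 - 3 - 6 - 8 - 0: 3.1+1.9+3.8+7.9 = 16.7
Cheapest is 5 - 3 - 6 - 0 at 14.3.
So from 5 the first move is to 3.

3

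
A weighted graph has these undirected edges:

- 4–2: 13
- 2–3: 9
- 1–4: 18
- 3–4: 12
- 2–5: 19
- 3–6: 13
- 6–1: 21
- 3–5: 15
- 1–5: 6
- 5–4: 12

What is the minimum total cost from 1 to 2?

25

Compare a few routes:
1–4–2: 18+13 = 31
1–5–3–2: 6+15+9 = 30
1–5–2: 6+19 = 25
Cheapest is 1–5–2 at 25.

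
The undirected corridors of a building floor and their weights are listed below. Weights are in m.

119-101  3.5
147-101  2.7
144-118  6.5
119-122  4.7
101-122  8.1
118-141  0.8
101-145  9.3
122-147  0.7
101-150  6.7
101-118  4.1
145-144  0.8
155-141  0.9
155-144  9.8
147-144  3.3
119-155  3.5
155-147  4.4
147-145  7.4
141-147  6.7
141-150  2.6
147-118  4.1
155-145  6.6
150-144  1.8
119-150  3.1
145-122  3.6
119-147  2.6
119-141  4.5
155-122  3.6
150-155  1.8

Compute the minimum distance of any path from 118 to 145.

6 m

Settle nodes by increasing distance from 118:
118: 0
141: 0.8  (via 118)
155: 1.7  (via 141)
150: 3.4  (via 141)
101: 4.1  (via 118)
147: 4.1  (via 118)
122: 4.8  (via 147)
144: 5.2  (via 150)
119: 5.2  (via 155)
145: 6  (via 144)
Shortest route: 118–141–150–144–145 = 6 m.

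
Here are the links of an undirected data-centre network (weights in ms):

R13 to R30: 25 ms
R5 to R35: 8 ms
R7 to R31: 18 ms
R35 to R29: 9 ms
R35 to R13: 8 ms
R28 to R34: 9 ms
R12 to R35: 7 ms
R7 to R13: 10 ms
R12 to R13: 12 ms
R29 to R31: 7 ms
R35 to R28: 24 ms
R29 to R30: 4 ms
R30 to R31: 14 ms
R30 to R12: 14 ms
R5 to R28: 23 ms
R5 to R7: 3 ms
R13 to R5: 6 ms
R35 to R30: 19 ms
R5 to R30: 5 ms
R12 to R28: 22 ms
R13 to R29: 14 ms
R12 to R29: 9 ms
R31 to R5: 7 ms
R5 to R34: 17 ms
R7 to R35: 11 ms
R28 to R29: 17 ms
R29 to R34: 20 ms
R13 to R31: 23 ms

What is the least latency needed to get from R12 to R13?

Settle nodes by increasing distance from R12:
R12: 0
R35: 7  (via R12)
R29: 9  (via R12)
R13: 12  (via R12)
Shortest route: R12 → R13 = 12 ms.

12 ms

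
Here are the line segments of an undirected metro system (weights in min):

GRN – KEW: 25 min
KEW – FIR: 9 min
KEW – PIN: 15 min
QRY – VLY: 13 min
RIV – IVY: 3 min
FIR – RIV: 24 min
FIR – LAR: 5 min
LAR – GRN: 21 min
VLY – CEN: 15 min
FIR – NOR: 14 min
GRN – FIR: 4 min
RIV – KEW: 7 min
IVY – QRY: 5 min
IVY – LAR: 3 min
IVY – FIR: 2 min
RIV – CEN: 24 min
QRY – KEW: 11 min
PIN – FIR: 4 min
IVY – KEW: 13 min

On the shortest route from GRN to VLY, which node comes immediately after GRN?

Compare a few routes:
GRN - FIR - LAR - IVY - QRY - VLY: 4+5+3+5+13 = 30
GRN - FIR - IVY - QRY - VLY: 4+2+5+13 = 24
Cheapest is GRN - FIR - IVY - QRY - VLY at 24 min.
So from GRN the first move is to FIR.

FIR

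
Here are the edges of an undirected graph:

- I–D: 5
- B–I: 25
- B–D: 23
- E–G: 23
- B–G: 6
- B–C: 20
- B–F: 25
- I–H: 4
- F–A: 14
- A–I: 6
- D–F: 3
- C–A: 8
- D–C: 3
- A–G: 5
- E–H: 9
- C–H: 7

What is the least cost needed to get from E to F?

Enumerating some paths:
E - H - I - A - C - D - F: 9+4+6+8+3+3 = 33
E - H - I - D - F: 9+4+5+3 = 21
E - H - C - D - F: 9+7+3+3 = 22
E - H - I - A - F: 9+4+6+14 = 33
The minimum is 21 via E - H - I - D - F.

21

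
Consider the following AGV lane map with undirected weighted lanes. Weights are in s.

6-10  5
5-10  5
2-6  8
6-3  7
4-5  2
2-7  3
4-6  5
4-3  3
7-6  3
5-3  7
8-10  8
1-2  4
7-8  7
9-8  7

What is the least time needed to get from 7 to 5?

Shortest distances from 7:
7: 0
2: 3  (via 7)
6: 3  (via 7)
1: 7  (via 2)
8: 7  (via 7)
4: 8  (via 6)
10: 8  (via 6)
3: 10  (via 6)
5: 10  (via 4)
Shortest route: 7–6–4–5 = 10 s.

10 s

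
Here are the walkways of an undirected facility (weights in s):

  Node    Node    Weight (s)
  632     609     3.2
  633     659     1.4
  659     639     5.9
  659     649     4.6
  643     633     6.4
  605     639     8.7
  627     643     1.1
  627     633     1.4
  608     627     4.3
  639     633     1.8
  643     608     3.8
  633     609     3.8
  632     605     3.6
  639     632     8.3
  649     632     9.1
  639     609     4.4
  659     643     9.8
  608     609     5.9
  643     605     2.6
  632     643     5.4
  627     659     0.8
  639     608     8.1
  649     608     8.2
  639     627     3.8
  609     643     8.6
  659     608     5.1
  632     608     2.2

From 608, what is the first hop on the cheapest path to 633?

Enumerating some paths:
608 - 627 - 659 - 633: 4.3+0.8+1.4 = 6.5
608 - 659 - 633: 5.1+1.4 = 6.5
608 - 643 - 627 - 633: 3.8+1.1+1.4 = 6.3
608 - 627 - 633: 4.3+1.4 = 5.7
The minimum is 5.7 s via 608 - 627 - 633.
So from 608 the first move is to 627.

627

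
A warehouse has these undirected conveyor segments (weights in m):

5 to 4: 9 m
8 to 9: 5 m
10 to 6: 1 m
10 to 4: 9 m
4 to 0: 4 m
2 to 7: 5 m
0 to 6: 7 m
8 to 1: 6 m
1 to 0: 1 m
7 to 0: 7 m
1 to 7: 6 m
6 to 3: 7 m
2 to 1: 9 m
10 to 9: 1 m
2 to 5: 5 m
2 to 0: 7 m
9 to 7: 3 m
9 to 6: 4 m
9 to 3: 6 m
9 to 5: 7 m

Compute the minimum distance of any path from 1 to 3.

Enumerating some paths:
1–0–6–10–9–3: 1+7+1+1+6 = 16
1–0–6–3: 1+7+7 = 15
Cheapest is 1–0–6–3 at 15 m.

15 m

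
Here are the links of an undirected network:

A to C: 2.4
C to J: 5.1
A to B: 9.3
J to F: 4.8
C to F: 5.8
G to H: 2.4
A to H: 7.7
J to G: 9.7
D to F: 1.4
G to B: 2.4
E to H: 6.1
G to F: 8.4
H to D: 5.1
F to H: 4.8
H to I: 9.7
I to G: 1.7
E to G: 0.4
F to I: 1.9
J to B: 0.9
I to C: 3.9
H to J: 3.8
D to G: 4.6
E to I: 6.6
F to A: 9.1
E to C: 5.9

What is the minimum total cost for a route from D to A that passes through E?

Shortest D→E: D–G–E = 5
Shortest E→A: E–C–A = 8.3
Total via E: 5 + 8.3 = 13.3.

13.3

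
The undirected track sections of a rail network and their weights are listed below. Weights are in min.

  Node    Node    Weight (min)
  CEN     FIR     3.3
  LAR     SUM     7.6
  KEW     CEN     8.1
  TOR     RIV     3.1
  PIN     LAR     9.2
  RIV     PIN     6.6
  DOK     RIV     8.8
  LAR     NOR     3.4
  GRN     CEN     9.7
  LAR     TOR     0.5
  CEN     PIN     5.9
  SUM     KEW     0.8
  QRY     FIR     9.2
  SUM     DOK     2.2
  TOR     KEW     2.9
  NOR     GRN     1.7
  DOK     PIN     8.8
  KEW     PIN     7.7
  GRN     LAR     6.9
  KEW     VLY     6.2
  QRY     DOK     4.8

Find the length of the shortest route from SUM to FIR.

12.2 min

Compare a few routes:
SUM–KEW–PIN–CEN–FIR: 0.8+7.7+5.9+3.3 = 17.7
SUM–DOK–QRY–FIR: 2.2+4.8+9.2 = 16.2
SUM–KEW–CEN–FIR: 0.8+8.1+3.3 = 12.2
SUM–DOK–PIN–CEN–FIR: 2.2+8.8+5.9+3.3 = 20.2
The minimum is 12.2 min via SUM–KEW–CEN–FIR.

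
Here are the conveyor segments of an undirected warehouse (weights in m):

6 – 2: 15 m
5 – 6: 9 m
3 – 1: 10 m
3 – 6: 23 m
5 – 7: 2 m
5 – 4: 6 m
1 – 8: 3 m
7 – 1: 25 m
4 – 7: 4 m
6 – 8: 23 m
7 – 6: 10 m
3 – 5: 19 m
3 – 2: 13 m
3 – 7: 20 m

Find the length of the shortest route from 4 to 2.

29 m

Running Dijkstra from 4:
4: 0
7: 4  (via 4)
5: 6  (via 4)
6: 14  (via 7)
3: 24  (via 7)
1: 29  (via 7)
2: 29  (via 6)
Shortest route: 4 → 7 → 6 → 2 = 29 m.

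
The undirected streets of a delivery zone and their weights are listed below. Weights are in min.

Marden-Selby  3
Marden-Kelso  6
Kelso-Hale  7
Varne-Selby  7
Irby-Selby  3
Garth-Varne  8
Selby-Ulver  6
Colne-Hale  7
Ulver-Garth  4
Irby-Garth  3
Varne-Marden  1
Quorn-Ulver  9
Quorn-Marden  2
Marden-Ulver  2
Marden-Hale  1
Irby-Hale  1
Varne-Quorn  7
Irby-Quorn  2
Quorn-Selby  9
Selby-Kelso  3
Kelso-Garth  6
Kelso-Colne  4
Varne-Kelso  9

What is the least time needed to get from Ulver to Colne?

Settle nodes by increasing distance from Ulver:
Ulver: 0
Marden: 2  (via Ulver)
Hale: 3  (via Marden)
Varne: 3  (via Marden)
Garth: 4  (via Ulver)
Quorn: 4  (via Marden)
Irby: 4  (via Hale)
Selby: 5  (via Marden)
Kelso: 8  (via Marden)
Colne: 10  (via Hale)
Shortest route: Ulver → Marden → Hale → Colne = 10 min.

10 min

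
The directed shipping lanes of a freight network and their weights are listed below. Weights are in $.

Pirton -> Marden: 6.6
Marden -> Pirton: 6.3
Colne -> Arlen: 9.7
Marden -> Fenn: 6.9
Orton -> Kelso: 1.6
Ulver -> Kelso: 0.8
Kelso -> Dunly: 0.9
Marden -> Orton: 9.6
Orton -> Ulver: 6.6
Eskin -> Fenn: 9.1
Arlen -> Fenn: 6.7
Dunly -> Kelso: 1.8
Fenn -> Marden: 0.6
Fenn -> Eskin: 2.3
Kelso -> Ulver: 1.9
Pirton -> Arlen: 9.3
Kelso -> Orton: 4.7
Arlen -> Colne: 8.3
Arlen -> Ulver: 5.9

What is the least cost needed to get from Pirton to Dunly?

Enumerating some paths:
Pirton–Marden–Orton–Ulver–Kelso–Dunly: 6.6+9.6+6.6+0.8+0.9 = 24.5
Pirton–Arlen–Ulver–Kelso–Dunly: 9.3+5.9+0.8+0.9 = 16.9
Pirton–Marden–Orton–Kelso–Dunly: 6.6+9.6+1.6+0.9 = 18.7
Cheapest is Pirton–Arlen–Ulver–Kelso–Dunly at $16.9.

$16.9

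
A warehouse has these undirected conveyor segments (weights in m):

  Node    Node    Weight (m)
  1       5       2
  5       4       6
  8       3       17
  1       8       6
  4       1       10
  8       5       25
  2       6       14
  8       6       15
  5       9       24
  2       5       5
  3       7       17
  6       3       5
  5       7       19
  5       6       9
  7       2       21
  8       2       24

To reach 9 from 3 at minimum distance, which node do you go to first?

Candidate routes:
3–6–5–9: 5+9+24 = 38
3–6–2–5–9: 5+14+5+24 = 48
Cheapest is 3–6–5–9 at 38 m.
So from 3 the first move is to 6.

6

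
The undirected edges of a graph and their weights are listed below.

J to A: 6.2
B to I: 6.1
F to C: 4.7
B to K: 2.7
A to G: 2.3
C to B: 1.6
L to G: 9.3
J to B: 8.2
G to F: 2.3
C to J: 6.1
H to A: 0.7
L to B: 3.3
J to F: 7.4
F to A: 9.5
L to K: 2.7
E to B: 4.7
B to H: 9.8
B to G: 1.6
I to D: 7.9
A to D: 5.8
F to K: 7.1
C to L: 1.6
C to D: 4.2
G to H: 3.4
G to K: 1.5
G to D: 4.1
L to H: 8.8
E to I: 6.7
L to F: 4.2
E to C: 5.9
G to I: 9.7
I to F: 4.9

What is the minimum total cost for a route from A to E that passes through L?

14

Shortest A→L: A–G–K–L = 6.5
Best L to E: L–C–E costing 7.5
Total via L: 6.5 + 7.5 = 14.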